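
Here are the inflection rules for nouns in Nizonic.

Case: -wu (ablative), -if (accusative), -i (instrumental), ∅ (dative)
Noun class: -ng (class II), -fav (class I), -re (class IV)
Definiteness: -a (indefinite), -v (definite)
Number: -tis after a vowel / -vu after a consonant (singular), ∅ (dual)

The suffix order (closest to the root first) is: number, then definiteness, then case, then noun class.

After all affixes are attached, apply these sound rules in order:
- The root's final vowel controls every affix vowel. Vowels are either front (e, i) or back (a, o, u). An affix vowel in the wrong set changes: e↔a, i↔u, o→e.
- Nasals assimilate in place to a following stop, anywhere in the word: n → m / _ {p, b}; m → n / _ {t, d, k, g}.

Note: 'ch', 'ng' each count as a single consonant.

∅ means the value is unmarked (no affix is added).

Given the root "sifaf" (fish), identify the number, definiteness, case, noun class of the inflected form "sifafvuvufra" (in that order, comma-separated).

singular, definite, accusative, class IV

Segment: sifaf-vu-v-if-re.
number: -tis/vu → singular.
definiteness: -v → definite.
case: -if → accusative.
noun class: -re → class IV.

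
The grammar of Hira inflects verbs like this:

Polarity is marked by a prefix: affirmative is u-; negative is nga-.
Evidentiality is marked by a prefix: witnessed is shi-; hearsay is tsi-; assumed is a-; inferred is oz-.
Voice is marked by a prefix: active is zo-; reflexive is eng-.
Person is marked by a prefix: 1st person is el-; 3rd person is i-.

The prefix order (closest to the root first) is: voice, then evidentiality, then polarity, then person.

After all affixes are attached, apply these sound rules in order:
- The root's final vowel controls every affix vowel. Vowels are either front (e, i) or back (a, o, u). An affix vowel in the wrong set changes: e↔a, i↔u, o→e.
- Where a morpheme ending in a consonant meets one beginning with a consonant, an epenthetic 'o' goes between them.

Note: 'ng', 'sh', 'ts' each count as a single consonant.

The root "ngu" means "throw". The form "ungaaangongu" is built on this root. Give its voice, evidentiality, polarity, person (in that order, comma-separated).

reflexive, assumed, negative, 3rd person

Segment: i-nga-a-eng-ngu.
voice: eng- → reflexive.
evidentiality: a- → assumed.
polarity: nga- → negative.
person: i- → 3rd person.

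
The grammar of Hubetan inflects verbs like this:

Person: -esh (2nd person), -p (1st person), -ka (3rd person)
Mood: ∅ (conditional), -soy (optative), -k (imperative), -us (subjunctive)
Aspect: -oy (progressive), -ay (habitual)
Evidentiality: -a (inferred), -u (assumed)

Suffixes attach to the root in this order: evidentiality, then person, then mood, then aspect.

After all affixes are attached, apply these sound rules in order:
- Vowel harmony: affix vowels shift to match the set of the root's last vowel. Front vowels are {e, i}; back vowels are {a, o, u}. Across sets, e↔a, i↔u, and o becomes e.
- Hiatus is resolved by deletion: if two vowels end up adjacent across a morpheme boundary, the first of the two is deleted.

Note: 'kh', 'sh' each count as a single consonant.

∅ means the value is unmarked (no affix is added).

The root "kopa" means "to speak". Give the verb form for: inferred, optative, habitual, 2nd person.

kopashsoyay

Attach evidentiality inferred -a → kopaa.
Attach person 2nd person -esh → kopaaesh.
Attach mood optative -soy → kopaaeshsoy.
Attach aspect habitual -ay → kopaaeshsoyay.
Apply vowel harmony: kopaaeshsoyay → kopaaashsoyay.
Apply vowel deletion: kopaaashsoyay → kopashsoyay.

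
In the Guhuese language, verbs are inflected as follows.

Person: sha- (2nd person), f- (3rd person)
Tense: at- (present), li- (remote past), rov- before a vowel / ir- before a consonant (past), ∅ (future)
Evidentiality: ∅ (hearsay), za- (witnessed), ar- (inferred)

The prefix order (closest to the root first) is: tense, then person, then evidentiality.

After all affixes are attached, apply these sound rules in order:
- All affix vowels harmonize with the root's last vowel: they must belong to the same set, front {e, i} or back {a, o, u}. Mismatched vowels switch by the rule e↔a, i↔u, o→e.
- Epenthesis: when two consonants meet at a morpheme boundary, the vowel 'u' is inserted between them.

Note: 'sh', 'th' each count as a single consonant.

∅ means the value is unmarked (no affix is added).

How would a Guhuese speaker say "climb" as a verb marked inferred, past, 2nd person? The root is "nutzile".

Attach tense past ir- (before consonant 'n') → irnutzile.
Attach person 2nd person sha- → shairnutzile.
Attach evidentiality inferred ar- → arshairnutzile.
Apply vowel harmony: arshairnutzile → ersheirnutzile.
Apply epenthesis: ersheirnutzile → erusheirunutzile.

erusheirunutzile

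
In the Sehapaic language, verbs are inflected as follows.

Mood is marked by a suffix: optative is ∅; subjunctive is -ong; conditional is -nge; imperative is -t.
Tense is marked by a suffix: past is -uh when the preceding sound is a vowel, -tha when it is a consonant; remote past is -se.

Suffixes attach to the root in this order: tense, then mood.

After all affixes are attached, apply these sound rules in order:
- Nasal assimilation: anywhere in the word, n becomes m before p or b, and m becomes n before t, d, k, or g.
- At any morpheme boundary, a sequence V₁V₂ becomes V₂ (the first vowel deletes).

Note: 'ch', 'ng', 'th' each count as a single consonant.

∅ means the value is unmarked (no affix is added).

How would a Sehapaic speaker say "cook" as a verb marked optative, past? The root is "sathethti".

sathethtuh

Attach tense past -uh (after vowel 'i') → sathethtiuh.
mood = optative: zero marking, form stays sathethtiuh.
Nasal assimilation: no change.
Apply vowel deletion: sathethtiuh → sathethtuh.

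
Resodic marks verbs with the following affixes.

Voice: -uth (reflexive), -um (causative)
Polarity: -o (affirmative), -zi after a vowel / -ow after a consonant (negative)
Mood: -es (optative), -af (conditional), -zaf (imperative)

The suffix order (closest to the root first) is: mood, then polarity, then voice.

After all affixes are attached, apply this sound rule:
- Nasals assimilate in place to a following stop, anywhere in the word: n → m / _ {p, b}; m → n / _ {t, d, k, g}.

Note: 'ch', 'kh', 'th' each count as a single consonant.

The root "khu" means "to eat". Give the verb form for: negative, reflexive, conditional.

khuafowuth

Attach mood conditional -af → khuaf.
Attach polarity negative -ow (after consonant 'f') → khuafow.
Attach voice reflexive -uth → khuafowuth.
Nasal assimilation: no change.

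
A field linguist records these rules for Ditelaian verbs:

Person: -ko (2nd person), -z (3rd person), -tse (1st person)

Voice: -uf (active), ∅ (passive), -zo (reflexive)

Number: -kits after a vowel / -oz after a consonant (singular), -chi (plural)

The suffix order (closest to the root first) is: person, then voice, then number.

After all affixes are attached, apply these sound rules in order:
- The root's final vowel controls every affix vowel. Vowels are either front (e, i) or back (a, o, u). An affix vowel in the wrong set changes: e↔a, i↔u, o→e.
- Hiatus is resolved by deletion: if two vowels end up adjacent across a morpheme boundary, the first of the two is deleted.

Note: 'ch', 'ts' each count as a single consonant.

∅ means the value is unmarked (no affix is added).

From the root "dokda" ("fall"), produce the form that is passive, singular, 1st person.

dokdatsakuts

Attach person 1st person -tse → dokdatse.
voice = passive: zero marking, form stays dokdatse.
Attach number singular -kits (after vowel 'e') → dokdatsekits.
Apply vowel harmony: dokdatsekits → dokdatsakuts.
Vowel deletion: no change.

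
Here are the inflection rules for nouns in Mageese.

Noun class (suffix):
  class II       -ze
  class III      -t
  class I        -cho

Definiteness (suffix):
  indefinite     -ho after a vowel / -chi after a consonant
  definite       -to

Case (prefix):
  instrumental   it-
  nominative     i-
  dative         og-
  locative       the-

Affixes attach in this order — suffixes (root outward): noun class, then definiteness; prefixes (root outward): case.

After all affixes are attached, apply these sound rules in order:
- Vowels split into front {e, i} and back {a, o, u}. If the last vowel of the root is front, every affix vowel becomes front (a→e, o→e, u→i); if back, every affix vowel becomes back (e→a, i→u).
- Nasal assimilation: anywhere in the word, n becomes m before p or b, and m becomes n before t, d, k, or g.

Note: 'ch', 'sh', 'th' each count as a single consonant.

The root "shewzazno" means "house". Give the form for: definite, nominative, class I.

Attach noun class class I -cho → shewzaznocho.
Attach definiteness definite -to → shewzaznochoto.
Attach case nominative i- → ishewzaznochoto.
Apply vowel harmony: ishewzaznochoto → ushewzaznochoto.
Nasal assimilation: no change.

ushewzaznochoto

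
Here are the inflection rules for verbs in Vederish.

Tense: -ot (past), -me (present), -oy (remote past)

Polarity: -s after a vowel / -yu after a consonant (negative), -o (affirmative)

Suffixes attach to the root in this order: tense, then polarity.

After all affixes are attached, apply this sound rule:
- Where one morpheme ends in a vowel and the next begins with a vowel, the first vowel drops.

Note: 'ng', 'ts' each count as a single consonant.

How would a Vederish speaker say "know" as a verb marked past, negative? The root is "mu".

motyu

Attach tense past -ot → muot.
Attach polarity negative -yu (after consonant 't') → muotyu.
Apply vowel deletion: muotyu → motyu.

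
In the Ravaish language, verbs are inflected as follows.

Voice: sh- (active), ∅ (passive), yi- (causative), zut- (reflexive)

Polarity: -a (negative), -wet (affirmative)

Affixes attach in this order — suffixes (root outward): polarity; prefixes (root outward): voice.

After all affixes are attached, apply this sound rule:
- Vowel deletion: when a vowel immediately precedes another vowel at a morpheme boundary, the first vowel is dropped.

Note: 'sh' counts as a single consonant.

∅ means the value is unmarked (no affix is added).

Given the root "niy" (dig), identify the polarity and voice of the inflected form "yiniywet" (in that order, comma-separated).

affirmative, causative

Segment: yi-niy-wet.
polarity: -wet → affirmative.
voice: yi- → causative.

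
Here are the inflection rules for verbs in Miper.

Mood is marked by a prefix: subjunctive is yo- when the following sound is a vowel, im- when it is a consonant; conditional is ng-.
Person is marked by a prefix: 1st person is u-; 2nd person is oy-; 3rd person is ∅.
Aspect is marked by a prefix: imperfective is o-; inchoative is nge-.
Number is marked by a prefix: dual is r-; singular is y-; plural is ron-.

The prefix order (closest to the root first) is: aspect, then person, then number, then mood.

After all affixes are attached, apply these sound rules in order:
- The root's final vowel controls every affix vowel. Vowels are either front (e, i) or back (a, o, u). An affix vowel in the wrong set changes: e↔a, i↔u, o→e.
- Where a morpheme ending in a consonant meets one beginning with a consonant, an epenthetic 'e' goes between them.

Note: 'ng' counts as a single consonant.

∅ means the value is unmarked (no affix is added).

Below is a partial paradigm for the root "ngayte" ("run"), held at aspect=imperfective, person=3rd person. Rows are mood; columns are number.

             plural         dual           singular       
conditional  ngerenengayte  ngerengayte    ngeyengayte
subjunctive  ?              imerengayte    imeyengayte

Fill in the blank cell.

Attach aspect imperfective o- → ongayte.
person = 3rd person: zero marking, form stays ongayte.
Attach number plural ron- → ronongayte.
Attach mood subjunctive im- (before consonant 'r') → imronongayte.
Apply vowel harmony: imronongayte → imrenengayte.
Apply epenthesis: imrenengayte → imerenengayte.

imerenengayte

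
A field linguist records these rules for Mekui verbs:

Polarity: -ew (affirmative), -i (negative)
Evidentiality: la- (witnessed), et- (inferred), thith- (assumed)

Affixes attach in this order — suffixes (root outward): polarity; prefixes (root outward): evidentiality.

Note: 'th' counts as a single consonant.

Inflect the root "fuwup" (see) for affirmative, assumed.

thithfuwupew

Attach evidentiality assumed thith- → thithfuwup.
Attach polarity affirmative -ew → thithfuwupew.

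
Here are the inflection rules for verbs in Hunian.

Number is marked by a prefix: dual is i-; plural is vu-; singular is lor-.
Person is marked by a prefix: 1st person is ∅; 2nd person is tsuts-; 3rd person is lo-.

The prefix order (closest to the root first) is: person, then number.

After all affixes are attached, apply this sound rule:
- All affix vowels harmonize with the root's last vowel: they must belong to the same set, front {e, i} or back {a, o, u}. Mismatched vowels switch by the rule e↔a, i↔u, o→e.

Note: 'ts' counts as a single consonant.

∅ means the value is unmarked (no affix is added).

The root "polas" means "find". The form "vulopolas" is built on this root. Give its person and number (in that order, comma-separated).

3rd person, plural

Segment: vu-lo-polas.
person: lo- → 3rd person.
number: vu- → plural.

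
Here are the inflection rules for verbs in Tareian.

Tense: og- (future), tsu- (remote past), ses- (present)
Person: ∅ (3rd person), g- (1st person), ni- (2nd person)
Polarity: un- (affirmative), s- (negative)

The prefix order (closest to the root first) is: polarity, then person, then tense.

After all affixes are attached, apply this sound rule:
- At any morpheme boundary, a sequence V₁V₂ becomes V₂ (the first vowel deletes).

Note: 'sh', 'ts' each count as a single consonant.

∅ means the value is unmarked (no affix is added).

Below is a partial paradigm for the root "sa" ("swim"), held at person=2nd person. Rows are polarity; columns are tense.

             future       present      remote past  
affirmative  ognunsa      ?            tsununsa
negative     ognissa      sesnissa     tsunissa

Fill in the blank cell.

Attach polarity affirmative un- → unsa.
Attach person 2nd person ni- → niunsa.
Attach tense present ses- → sesniunsa.
Apply vowel deletion: sesniunsa → sesnunsa.

sesnunsa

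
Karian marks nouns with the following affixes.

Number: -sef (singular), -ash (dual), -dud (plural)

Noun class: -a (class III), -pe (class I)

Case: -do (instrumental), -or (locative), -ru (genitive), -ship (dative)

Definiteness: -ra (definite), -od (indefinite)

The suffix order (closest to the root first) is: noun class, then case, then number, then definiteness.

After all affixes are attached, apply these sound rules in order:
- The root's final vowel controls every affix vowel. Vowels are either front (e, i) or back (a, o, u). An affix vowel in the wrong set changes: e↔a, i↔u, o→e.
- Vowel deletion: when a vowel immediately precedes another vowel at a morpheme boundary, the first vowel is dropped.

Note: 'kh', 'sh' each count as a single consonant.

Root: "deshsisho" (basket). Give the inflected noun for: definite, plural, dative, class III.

deshsishashupdudra

Attach noun class class III -a → deshsishoa.
Attach case dative -ship → deshsishoaship.
Attach number plural -dud → deshsishoashipdud.
Attach definiteness definite -ra → deshsishoashipdudra.
Apply vowel harmony: deshsishoashipdudra → deshsishoashupdudra.
Apply vowel deletion: deshsishoashupdudra → deshsishashupdudra.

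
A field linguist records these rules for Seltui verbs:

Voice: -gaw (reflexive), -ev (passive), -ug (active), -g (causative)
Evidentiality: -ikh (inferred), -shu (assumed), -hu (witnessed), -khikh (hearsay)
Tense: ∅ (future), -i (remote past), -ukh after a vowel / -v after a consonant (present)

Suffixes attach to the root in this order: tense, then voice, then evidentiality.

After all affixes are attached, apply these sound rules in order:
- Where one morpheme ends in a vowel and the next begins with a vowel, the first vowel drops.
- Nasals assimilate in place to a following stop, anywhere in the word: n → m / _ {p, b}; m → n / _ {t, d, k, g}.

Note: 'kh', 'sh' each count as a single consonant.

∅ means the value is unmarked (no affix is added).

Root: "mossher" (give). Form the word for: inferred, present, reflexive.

mosshervgawikh

Attach tense present -v (after consonant 'r') → mossherv.
Attach voice reflexive -gaw → mosshervgaw.
Attach evidentiality inferred -ikh → mosshervgawikh.
Vowel deletion: no change.
Nasal assimilation: no change.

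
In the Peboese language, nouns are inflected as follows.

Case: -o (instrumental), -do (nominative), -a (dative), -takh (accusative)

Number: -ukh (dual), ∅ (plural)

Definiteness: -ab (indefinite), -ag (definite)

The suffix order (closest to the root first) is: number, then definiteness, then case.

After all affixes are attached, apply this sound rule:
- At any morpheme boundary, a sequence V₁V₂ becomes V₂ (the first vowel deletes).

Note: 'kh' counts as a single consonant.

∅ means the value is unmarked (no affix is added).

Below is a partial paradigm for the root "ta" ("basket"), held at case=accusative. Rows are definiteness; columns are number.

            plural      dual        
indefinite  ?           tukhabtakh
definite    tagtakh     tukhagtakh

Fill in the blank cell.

tabtakh

number = plural: zero marking, form stays ta.
Attach definiteness indefinite -ab → taab.
Attach case accusative -takh → taabtakh.
Apply vowel deletion: taabtakh → tabtakh.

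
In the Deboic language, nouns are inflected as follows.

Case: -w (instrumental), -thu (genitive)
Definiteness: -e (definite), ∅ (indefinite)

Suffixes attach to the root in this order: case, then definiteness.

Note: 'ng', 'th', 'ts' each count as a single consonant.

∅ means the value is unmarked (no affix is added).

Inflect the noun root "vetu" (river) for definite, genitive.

vetuthue

Attach case genitive -thu → vetuthu.
Attach definiteness definite -e → vetuthue.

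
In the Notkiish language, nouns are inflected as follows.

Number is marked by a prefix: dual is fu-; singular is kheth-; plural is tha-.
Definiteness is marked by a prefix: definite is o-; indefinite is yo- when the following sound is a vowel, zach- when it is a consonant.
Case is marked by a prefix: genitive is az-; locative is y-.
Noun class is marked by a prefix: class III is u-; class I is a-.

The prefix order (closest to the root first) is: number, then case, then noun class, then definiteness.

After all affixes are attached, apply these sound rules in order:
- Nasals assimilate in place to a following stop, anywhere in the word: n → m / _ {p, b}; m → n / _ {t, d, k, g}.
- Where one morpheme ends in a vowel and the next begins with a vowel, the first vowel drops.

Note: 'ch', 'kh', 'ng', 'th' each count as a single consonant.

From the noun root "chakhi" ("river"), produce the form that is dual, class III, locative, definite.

Attach number dual fu- → fuchakhi.
Attach case locative y- → yfuchakhi.
Attach noun class class III u- → uyfuchakhi.
Attach definiteness definite o- → ouyfuchakhi.
Nasal assimilation: no change.
Apply vowel deletion: ouyfuchakhi → uyfuchakhi.

uyfuchakhi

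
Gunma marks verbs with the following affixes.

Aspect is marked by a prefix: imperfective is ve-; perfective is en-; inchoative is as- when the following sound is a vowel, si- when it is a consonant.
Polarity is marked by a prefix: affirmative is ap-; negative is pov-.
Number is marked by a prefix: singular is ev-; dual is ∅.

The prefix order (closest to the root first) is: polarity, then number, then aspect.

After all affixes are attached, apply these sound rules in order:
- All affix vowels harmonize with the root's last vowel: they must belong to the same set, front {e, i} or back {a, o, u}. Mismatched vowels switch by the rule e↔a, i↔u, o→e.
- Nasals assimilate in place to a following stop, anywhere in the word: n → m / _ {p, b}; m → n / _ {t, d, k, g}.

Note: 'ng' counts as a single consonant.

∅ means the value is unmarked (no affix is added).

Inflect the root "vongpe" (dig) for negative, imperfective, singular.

Attach polarity negative pov- → povvongpe.
Attach number singular ev- → evpovvongpe.
Attach aspect imperfective ve- → veevpovvongpe.
Apply vowel harmony: veevpovvongpe → veevpevvongpe.
Nasal assimilation: no change.

veevpevvongpe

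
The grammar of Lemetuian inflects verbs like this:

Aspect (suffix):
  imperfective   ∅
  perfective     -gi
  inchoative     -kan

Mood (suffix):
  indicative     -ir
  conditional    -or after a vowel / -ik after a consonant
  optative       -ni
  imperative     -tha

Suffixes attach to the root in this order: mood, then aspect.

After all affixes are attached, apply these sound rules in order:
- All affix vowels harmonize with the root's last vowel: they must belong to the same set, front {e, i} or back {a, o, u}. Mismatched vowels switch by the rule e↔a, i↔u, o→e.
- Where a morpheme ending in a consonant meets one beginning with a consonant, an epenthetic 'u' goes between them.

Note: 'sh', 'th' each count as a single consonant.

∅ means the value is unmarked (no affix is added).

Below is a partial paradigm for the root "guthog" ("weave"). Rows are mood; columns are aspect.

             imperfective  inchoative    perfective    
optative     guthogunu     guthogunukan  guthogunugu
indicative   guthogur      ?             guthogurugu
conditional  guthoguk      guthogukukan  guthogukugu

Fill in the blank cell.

Attach mood indicative -ir → guthogir.
Attach aspect inchoative -kan → guthogirkan.
Apply vowel harmony: guthogirkan → guthogurkan.
Apply epenthesis: guthogurkan → guthogurukan.

guthogurukan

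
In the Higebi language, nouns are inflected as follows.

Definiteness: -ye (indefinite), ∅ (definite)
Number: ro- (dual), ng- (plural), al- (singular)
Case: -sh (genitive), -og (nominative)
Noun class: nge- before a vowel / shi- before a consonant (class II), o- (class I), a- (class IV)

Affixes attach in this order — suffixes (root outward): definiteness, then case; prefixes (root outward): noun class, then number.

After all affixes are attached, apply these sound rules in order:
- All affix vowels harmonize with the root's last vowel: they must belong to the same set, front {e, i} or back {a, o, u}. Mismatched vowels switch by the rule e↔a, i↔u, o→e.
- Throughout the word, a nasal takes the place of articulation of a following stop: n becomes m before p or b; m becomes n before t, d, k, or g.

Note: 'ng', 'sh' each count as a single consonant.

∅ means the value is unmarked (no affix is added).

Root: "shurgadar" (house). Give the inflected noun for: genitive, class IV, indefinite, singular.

Attach definiteness indefinite -ye → shurgadarye.
Attach noun class class IV a- → ashurgadarye.
Attach number singular al- → alashurgadarye.
Attach case genitive -sh → alashurgadaryesh.
Apply vowel harmony: alashurgadaryesh → alashurgadaryash.
Nasal assimilation: no change.

alashurgadaryash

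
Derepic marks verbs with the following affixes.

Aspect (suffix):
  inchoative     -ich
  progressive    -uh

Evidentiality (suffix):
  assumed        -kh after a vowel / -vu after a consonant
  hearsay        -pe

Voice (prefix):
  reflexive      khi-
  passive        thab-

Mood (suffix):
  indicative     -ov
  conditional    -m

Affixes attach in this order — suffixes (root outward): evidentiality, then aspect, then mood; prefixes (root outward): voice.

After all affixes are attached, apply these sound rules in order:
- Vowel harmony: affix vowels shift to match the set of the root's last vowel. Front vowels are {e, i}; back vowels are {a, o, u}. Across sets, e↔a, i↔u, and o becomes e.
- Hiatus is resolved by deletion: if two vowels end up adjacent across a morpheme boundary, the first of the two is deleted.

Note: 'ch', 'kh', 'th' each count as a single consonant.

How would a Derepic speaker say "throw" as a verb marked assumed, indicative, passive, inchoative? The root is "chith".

thebchithvichev

Attach evidentiality assumed -vu (after consonant 'th') → chithvu.
Attach voice passive thab- → thabchithvu.
Attach aspect inchoative -ich → thabchithvuich.
Attach mood indicative -ov → thabchithvuichov.
Apply vowel harmony: thabchithvuichov → thebchithviichev.
Apply vowel deletion: thebchithviichev → thebchithvichev.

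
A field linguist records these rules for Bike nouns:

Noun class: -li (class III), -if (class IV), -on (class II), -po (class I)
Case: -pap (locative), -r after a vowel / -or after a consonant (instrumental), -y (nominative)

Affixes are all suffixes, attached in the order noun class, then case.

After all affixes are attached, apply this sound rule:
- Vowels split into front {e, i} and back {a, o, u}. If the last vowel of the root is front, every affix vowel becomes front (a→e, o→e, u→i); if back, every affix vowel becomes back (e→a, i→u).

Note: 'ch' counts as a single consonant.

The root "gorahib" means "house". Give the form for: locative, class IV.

Attach noun class class IV -if → gorahibif.
Attach case locative -pap → gorahibifpap.
Apply vowel harmony: gorahibifpap → gorahibifpep.

gorahibifpep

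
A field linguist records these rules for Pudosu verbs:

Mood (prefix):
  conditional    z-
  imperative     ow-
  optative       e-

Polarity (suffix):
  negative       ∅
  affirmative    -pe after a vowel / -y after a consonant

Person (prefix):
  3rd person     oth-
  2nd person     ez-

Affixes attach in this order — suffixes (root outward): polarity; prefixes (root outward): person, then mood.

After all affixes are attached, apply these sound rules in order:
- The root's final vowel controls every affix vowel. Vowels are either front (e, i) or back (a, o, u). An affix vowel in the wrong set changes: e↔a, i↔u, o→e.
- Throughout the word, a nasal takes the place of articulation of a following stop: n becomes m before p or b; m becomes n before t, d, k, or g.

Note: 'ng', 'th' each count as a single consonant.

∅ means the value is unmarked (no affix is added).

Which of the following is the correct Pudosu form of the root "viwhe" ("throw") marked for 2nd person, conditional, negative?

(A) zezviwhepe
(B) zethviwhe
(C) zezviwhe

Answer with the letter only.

Attach person 2nd person ez- → ezviwhe.
Attach mood conditional z- → zezviwhe.
polarity = negative: zero marking, form stays zezviwhe.
Vowel harmony: no change.
Nasal assimilation: no change.
So the correct form is zezviwhe, option (C).
(A) zezviwhepe is wrong: it uses affirmative instead of negative for polarity.
(B) zethviwhe is wrong: it uses 3rd person instead of 2nd person for person.

C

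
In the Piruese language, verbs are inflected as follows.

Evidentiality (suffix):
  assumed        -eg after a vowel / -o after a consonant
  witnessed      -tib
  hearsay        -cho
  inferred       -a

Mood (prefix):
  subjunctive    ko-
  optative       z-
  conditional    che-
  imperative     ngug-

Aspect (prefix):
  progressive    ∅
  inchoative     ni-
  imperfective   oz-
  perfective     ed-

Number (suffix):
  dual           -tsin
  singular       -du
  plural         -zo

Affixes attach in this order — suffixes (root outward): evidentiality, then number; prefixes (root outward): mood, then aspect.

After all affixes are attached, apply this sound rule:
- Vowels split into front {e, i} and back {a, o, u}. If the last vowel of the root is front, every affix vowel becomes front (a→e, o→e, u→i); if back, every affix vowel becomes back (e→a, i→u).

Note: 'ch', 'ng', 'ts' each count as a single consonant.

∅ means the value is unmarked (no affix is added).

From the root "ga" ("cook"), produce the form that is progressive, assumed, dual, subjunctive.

Attach mood subjunctive ko- → koga.
Attach evidentiality assumed -eg (after vowel 'a') → kogaeg.
aspect = progressive: zero marking, form stays kogaeg.
Attach number dual -tsin → kogaegtsin.
Apply vowel harmony: kogaegtsin → kogaagtsun.

kogaagtsun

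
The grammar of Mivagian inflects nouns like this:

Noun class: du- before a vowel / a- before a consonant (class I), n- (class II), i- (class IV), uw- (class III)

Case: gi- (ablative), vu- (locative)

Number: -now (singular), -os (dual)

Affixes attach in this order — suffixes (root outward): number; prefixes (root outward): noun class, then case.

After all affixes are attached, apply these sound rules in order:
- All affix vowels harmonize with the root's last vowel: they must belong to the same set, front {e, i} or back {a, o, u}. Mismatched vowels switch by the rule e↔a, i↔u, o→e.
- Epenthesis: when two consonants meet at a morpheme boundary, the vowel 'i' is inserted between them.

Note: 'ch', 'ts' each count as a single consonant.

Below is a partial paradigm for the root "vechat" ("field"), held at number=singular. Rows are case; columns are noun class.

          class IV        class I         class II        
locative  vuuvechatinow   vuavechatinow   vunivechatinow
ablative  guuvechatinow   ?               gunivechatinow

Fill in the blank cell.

guavechatinow

Attach noun class class I a- (before consonant 'v') → avechat.
Attach case ablative gi- → giavechat.
Attach number singular -now → giavechatnow.
Apply vowel harmony: giavechatnow → guavechatnow.
Apply epenthesis: guavechatnow → guavechatinow.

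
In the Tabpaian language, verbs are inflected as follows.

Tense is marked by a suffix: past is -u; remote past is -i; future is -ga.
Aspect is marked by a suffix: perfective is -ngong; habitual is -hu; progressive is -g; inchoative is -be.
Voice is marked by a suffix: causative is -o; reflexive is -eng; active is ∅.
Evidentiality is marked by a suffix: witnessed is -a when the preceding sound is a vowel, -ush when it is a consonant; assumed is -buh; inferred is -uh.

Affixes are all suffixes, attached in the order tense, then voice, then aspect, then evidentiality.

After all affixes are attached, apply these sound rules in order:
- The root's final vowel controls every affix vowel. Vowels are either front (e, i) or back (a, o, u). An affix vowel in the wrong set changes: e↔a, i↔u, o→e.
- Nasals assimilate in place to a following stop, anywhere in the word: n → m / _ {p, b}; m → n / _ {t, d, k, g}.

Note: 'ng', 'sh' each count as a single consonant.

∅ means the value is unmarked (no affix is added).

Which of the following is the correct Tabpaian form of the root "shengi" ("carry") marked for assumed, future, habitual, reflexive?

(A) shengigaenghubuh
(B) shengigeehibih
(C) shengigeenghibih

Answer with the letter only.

Attach tense future -ga → shengiga.
Attach voice reflexive -eng → shengigaeng.
Attach aspect habitual -hu → shengigaenghu.
Attach evidentiality assumed -buh → shengigaenghubuh.
Apply vowel harmony: shengigaenghubuh → shengigeenghibih.
Nasal assimilation: no change.
So the correct form is shengigeenghibih, option (C).
(A) shengigaenghubuh is wrong: it fails to apply the sound rule(s).
(B) shengigeehibih is wrong: it uses causative instead of reflexive for voice.

C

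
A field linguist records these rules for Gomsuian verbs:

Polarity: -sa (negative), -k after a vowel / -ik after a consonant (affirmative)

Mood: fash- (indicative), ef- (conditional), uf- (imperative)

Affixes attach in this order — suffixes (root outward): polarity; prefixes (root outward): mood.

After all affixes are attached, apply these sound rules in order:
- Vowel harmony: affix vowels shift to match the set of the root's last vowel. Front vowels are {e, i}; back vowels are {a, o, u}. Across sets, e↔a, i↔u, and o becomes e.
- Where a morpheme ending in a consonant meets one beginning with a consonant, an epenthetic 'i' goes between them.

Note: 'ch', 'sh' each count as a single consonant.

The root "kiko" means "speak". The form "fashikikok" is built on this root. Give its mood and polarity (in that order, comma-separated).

Segment: fash-kiko-k.
mood: fash- → indicative.
polarity: -k/ik → affirmative.

indicative, affirmative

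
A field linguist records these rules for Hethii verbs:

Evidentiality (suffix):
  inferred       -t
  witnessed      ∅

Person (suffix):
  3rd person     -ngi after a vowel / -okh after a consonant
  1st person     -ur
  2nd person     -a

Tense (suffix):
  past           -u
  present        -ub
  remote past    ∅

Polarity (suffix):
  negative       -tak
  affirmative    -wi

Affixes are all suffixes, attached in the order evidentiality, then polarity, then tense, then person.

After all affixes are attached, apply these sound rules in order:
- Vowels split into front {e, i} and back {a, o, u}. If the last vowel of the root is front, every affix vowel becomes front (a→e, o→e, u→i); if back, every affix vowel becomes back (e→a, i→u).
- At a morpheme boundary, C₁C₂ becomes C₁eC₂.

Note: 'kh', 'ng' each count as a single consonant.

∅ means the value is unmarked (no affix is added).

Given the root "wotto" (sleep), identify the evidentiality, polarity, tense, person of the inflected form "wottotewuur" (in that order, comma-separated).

Segment: wotto-t-wi-ur.
evidentiality: -t → inferred.
polarity: -wi → affirmative.
tense: ∅ → remote past.
person: -ur → 1st person.

inferred, affirmative, remote past, 1st person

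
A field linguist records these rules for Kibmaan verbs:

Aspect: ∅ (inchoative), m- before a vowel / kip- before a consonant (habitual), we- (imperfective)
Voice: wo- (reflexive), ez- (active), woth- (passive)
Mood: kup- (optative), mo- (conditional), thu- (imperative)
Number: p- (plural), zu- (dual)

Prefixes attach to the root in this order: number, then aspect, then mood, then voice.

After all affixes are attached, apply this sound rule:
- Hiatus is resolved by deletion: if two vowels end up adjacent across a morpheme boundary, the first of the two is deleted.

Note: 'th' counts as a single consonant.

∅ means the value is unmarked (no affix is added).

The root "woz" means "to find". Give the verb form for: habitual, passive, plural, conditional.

wothmokippwoz

Attach number plural p- → pwoz.
Attach aspect habitual kip- (before consonant 'p') → kippwoz.
Attach mood conditional mo- → mokippwoz.
Attach voice passive woth- → wothmokippwoz.
Vowel deletion: no change.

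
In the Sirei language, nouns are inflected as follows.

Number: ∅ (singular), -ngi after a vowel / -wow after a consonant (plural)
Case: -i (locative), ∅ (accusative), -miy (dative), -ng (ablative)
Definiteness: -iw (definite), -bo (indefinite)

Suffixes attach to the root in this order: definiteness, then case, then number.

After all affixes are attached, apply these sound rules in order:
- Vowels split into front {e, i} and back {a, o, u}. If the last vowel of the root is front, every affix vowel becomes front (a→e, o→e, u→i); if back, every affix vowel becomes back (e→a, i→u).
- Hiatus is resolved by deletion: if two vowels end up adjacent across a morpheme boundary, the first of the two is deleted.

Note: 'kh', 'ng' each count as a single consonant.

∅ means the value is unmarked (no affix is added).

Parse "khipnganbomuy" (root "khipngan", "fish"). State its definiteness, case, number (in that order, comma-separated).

Segment: khipngan-bo-miy.
definiteness: -bo → indefinite.
case: -miy → dative.
number: ∅ → singular.

indefinite, dative, singular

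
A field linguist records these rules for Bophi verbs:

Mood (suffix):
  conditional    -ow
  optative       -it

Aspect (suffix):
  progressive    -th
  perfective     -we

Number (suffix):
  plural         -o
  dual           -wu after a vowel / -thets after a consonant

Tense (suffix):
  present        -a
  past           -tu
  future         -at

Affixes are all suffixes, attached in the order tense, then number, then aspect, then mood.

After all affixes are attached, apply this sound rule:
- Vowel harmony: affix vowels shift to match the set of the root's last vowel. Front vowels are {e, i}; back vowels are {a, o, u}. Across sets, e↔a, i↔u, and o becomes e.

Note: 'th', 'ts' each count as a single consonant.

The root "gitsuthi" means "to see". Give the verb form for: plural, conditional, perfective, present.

gitsuthieeweew

Attach tense present -a → gitsuthia.
Attach number plural -o → gitsuthiao.
Attach aspect perfective -we → gitsuthiaowe.
Attach mood conditional -ow → gitsuthiaoweow.
Apply vowel harmony: gitsuthiaoweow → gitsuthieeweew.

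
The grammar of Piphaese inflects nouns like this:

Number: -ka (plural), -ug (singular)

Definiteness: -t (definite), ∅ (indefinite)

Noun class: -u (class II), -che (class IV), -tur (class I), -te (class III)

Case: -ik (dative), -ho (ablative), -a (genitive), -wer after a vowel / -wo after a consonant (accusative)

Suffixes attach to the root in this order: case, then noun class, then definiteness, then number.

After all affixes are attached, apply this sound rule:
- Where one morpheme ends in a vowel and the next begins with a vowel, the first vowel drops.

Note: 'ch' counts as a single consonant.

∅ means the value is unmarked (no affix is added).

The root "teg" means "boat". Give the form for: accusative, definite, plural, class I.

Attach case accusative -wo (after consonant 'g') → tegwo.
Attach noun class class I -tur → tegwotur.
Attach definiteness definite -t → tegwoturt.
Attach number plural -ka → tegwoturtka.
Vowel deletion: no change.

tegwoturtka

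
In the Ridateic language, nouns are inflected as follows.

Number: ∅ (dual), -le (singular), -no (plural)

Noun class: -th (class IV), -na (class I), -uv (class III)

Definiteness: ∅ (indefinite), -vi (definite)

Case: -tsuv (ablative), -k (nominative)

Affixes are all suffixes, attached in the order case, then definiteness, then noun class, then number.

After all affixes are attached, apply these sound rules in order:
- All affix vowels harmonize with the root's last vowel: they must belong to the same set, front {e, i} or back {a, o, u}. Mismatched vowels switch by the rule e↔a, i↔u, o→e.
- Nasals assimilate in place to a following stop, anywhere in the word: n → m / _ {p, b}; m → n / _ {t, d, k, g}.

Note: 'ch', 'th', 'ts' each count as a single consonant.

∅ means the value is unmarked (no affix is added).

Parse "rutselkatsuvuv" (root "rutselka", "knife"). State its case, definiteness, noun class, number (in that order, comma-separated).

ablative, indefinite, class III, dual

Segment: rutselka-tsuv-uv.
case: -tsuv → ablative.
definiteness: ∅ → indefinite.
noun class: -uv → class III.
number: ∅ → dual.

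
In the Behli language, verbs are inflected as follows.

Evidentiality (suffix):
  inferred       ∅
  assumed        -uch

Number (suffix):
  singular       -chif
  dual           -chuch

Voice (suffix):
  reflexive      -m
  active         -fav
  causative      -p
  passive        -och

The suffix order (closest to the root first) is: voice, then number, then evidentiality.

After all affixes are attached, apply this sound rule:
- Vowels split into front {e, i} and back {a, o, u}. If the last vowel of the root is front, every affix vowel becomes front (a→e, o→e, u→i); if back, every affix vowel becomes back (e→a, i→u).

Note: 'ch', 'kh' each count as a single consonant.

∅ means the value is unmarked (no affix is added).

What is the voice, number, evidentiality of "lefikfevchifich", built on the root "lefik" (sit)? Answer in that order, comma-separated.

active, singular, assumed

Segment: lefik-fav-chif-uch.
voice: -fav → active.
number: -chif → singular.
evidentiality: -uch → assumed.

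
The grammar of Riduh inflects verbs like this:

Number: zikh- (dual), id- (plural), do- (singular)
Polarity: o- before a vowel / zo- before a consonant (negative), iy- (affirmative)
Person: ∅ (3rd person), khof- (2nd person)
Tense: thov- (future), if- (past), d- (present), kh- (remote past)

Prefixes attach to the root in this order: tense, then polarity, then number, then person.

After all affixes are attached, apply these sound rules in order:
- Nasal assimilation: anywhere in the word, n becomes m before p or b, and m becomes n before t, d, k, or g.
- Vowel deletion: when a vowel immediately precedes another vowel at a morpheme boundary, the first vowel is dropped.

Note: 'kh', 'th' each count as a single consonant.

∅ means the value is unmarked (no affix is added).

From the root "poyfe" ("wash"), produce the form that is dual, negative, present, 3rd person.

zikhzodpoyfe

Attach tense present d- → dpoyfe.
Attach polarity negative zo- (before consonant 'd') → zodpoyfe.
Attach number dual zikh- → zikhzodpoyfe.
person = 3rd person: zero marking, form stays zikhzodpoyfe.
Nasal assimilation: no change.
Vowel deletion: no change.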